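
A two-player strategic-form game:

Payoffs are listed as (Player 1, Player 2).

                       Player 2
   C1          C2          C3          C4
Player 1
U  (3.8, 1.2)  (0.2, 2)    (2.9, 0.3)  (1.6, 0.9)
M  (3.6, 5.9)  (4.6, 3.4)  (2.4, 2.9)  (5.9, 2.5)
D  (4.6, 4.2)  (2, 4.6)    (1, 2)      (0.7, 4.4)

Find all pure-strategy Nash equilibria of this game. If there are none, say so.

There is no pure-strategy Nash equilibrium.

Player 1 against C1: payoffs 3.8, 3.6, 4.6 → best response D.
Player 1 against C2: payoffs 0.2, 4.6, 2 → best response M.
Player 1 against C3: payoffs 2.9, 2.4, 1 → best response U.
Player 1 against C4: payoffs 1.6, 5.9, 0.7 → best response M.
Player 2 against U: payoffs 1.2, 2, 0.3, 0.9 → best response C2.
Player 2 against M: payoffs 5.9, 3.4, 2.9, 2.5 → best response C1.
Player 2 against D: payoffs 4.2, 4.6, 2, 4.4 → best response C2.
No profile is a mutual best response for all players.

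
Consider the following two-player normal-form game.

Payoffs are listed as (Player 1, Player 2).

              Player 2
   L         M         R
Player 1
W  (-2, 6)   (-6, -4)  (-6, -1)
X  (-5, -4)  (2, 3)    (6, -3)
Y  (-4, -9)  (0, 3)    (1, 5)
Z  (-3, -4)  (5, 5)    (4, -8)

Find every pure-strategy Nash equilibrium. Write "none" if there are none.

Pure-strategy Nash equilibria: (W, L) and (Z, M)

For each player, find the best response to each opponent profile; mutual best responses are the pure NE.
Player 1 against L: payoffs -2, -5, -4, -3 → best response W.
Player 1 against M: payoffs -6, 2, 0, 5 → best response Z.
Player 1 against R: payoffs -6, 6, 1, 4 → best response X.
Player 2 against W: payoffs 6, -4, -1 → best response L.
Player 2 against X: payoffs -4, 3, -3 → best response M.
Player 2 against Y: payoffs -9, 3, 5 → best response R.
Player 2 against Z: payoffs -4, 5, -8 → best response M.
Mutual best responses: (W, L); (Z, M).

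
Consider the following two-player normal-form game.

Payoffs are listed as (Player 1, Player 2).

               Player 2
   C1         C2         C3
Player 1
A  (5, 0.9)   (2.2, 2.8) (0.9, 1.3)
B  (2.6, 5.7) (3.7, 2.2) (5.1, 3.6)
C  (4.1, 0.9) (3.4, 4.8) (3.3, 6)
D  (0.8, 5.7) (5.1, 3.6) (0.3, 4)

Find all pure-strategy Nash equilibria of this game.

There is no pure-strategy Nash equilibrium.

For each player, find the best response to each opponent profile; mutual best responses are the pure NE.
Player 1 against C1: payoffs 5, 2.6, 4.1, 0.8 → best response A.
Player 1 against C2: payoffs 2.2, 3.7, 3.4, 5.1 → best response D.
Player 1 against C3: payoffs 0.9, 5.1, 3.3, 0.3 → best response B.
Player 2 against A: payoffs 0.9, 2.8, 1.3 → best response C2.
Player 2 against B: payoffs 5.7, 2.2, 3.6 → best response C1.
Player 2 against C: payoffs 0.9, 4.8, 6 → best response C3.
Player 2 against D: payoffs 5.7, 3.6, 4 → best response C1.
No profile is a mutual best response for all players.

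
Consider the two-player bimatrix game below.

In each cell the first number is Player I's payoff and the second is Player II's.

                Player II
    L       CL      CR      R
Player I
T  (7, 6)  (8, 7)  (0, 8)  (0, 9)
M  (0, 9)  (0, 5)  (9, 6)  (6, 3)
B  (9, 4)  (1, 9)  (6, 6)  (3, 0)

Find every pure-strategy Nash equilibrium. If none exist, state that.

(T, L): Player I can switch to B (7 → 9). Not NE.
(T, CL): Player II can switch to CR (7 → 8). Not NE.
(T, CR): Player I can switch to M (0 → 9). Not NE.
(T, R): Player I can switch to M (0 → 6). Not NE.
(M, L): Player I can switch to T (0 → 7). Not NE.
(M, CL): Player I can switch to T (0 → 8). Not NE.
(The remaining 6 profiles each have a profitable deviation by the same check.)

This game has no pure Nash equilibrium.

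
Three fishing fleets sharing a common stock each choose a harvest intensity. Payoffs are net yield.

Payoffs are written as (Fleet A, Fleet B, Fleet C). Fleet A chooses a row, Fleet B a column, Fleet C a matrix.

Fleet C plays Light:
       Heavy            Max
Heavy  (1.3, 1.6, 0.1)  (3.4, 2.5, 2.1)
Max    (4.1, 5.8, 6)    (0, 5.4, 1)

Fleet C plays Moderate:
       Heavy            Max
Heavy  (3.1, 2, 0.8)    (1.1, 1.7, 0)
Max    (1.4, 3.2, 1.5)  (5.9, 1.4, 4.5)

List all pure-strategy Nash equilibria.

Pure-strategy Nash equilibria: (Heavy, Heavy, Moderate); (Heavy, Max, Light); (Max, Heavy, Light)

Check each profile: it is a Nash equilibrium iff no player can strictly gain by switching unilaterally.
(Heavy, Heavy, Light): Fleet A can switch to Max (1.3 → 4.1). Not NE.
(Heavy, Heavy, Moderate): Fleet A gets 3.1, best alternative 1.4; Fleet B gets 2, best alternative 1.7; Fleet C gets 0.8, best alternative 0.1. No profitable deviation — NE.
(Heavy, Max, Light): Fleet A gets 3.4, best alternative 0; Fleet B gets 2.5, best alternative 1.6; Fleet C gets 2.1, best alternative 0. No profitable deviation — NE.
(Heavy, Max, Moderate): Fleet A can switch to Max (1.1 → 5.9). Not NE.
(Max, Heavy, Light): Fleet A gets 4.1, best alternative 1.3; Fleet B gets 5.8, best alternative 5.4; Fleet C gets 6, best alternative 1.5. No profitable deviation — NE.
(Max, Heavy, Moderate): Fleet A can switch to Heavy (1.4 → 3.1). Not NE.
(Max, Max, Light): Fleet A can switch to Heavy (0 → 3.4). Not NE.
(Max, Max, Moderate): Fleet B can switch to Heavy (1.4 → 3.2). Not NE.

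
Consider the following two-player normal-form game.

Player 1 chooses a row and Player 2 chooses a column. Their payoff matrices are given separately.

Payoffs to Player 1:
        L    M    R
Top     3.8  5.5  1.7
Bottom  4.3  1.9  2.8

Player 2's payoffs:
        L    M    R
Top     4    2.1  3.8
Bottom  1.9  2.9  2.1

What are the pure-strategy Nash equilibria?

none

For each strategy profile, look for a profitable unilateral deviation.
(Top, L): Player 1 can switch to Bottom (3.8 → 4.3). Not NE.
(Top, M): Player 2 can switch to L (2.1 → 4). Not NE.
(Top, R): Player 1 can switch to Bottom (1.7 → 2.8). Not NE.
(Bottom, L): Player 2 can switch to M (1.9 → 2.9). Not NE.
(Bottom, M): Player 1 can switch to Top (1.9 → 5.5). Not NE.
(Bottom, R): Player 2 can switch to M (2.1 → 2.9). Not NE.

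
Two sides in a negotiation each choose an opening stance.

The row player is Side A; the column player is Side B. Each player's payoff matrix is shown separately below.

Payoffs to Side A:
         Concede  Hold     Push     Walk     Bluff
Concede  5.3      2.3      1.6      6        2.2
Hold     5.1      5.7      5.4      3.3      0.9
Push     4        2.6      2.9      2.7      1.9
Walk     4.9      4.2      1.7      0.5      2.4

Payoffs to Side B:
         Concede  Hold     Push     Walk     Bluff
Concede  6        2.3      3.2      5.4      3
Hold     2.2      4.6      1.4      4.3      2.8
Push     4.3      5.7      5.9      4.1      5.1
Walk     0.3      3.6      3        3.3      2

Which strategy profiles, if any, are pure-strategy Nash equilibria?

(Concede, Concede): Side A gets 5.3, best alternative 5.1; Side B gets 6, best alternative 5.4. No profitable deviation — NE.
(Concede, Hold): Side A can switch to Hold (2.3 → 5.7). Not NE.
(Concede, Push): Side A can switch to Hold (1.6 → 5.4). Not NE.
(Concede, Walk): Side B can switch to Concede (5.4 → 6). Not NE.
(Concede, Bluff): Side A can switch to Walk (2.2 → 2.4). Not NE.
(Hold, Concede): Side A can switch to Concede (5.1 → 5.3). Not NE.
(Hold, Hold): Side A gets 5.7, best alternative 4.2; Side B gets 4.6, best alternative 4.3. No profitable deviation — NE.
(Hold, Push): Side B can switch to Concede (1.4 → 2.2). Not NE.
(Hold, Walk): Side A can switch to Concede (3.3 → 6). Not NE.
(Hold, Bluff): Side A can switch to Concede (0.9 → 2.2). Not NE.
(The remaining 10 profiles each have a profitable deviation by the same check.)

Pure-strategy Nash equilibria: (Concede, Concede) and (Hold, Hold)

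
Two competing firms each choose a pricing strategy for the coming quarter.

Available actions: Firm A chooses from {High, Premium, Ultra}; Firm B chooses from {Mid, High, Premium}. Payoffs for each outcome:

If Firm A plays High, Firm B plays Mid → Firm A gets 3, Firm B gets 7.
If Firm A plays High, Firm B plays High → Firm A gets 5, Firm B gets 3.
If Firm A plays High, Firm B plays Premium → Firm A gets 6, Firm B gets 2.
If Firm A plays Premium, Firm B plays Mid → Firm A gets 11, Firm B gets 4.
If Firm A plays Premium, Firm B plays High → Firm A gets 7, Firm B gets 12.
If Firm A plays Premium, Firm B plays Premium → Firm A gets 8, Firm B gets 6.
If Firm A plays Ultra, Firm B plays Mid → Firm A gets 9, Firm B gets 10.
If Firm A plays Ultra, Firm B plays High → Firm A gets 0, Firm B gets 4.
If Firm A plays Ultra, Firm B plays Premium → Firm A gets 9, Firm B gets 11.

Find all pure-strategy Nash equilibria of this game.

Firm A against Mid: payoffs 3, 11, 9 → best response Premium.
Firm A against High: payoffs 5, 7, 0 → best response Premium.
Firm A against Premium: payoffs 6, 8, 9 → best response Ultra.
Firm B against High: payoffs 7, 3, 2 → best response Mid.
Firm B against Premium: payoffs 4, 12, 6 → best response High.
Firm B against Ultra: payoffs 10, 4, 11 → best response Premium.
Mutual best responses: (Premium, High); (Ultra, Premium).

The pure Nash equilibria are (Premium, High) and (Ultra, Premium).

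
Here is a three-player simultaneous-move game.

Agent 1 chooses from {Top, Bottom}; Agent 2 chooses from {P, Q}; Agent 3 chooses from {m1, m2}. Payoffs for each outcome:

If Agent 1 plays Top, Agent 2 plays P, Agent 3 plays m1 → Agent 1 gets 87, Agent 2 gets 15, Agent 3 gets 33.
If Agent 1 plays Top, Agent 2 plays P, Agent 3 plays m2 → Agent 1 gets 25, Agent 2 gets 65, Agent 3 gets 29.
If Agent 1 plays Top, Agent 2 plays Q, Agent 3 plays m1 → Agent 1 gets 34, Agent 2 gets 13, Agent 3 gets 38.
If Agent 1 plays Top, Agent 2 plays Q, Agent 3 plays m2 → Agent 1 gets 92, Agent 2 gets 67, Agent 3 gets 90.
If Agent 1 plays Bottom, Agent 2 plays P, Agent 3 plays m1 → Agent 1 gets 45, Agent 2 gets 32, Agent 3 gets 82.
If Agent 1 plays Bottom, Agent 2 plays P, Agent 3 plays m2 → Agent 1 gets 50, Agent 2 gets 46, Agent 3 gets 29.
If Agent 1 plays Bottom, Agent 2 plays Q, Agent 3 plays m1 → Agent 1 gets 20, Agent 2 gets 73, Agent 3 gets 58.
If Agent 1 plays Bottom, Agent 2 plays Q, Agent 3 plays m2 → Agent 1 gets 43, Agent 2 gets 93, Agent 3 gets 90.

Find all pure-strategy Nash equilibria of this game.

The pure Nash equilibria are (Top, P, m1) and (Top, Q, m2).

(Top, P, m1): Agent 1 gets 87, best alternative 45; Agent 2 gets 15, best alternative 13; Agent 3 gets 33, best alternative 29. No profitable deviation — NE.
(Top, P, m2): Agent 1 can switch to Bottom (25 → 50). Not NE.
(Top, Q, m1): Agent 2 can switch to P (13 → 15). Not NE.
(Top, Q, m2): Agent 1 gets 92, best alternative 43; Agent 2 gets 67, best alternative 65; Agent 3 gets 90, best alternative 38. No profitable deviation — NE.
(Bottom, P, m1): Agent 1 can switch to Top (45 → 87). Not NE.
(Bottom, P, m2): Agent 2 can switch to Q (46 → 93). Not NE.
(Bottom, Q, m1): Agent 1 can switch to Top (20 → 34). Not NE.
(Bottom, Q, m2): Agent 1 can switch to Top (43 → 92). Not NE.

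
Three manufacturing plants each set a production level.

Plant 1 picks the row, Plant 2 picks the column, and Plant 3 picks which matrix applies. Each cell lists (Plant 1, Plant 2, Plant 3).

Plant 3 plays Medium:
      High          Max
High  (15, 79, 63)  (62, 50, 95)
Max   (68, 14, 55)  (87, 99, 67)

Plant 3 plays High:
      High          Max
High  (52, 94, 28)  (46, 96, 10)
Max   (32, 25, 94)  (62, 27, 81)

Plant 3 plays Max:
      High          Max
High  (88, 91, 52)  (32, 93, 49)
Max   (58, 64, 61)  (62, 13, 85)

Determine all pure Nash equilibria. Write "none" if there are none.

none

(High, High, Medium): Plant 1 can switch to Max (15 → 68). Not NE.
(High, High, High): Plant 2 can switch to Max (94 → 96). Not NE.
(High, High, Max): Plant 2 can switch to Max (91 → 93). Not NE.
(High, Max, Medium): Plant 1 can switch to Max (62 → 87). Not NE.
(High, Max, High): Plant 1 can switch to Max (46 → 62). Not NE.
(High, Max, Max): Plant 1 can switch to Max (32 → 62). Not NE.
(Max, High, Medium): Plant 2 can switch to Max (14 → 99). Not NE.
(Max, High, High): Plant 1 can switch to High (32 → 52). Not NE.
(The remaining 4 profiles each have a profitable deviation by the same check.)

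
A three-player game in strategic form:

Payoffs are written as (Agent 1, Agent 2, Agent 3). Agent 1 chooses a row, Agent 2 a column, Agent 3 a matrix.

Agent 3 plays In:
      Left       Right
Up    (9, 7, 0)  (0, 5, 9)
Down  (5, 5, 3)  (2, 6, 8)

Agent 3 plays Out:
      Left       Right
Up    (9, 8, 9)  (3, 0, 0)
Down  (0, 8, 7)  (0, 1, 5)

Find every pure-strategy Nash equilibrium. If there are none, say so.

Pure-strategy Nash equilibria: (Up, Left, Out) and (Down, Right, In)

For each strategy profile, look for a profitable unilateral deviation.
(Up, Left, In): Agent 3 can switch to Out (0 → 9). Not NE.
(Up, Left, Out): Agent 1 gets 9, best alternative 0; Agent 2 gets 8, best alternative 0; Agent 3 gets 9, best alternative 0. No profitable deviation — NE.
(Up, Right, In): Agent 1 can switch to Down (0 → 2). Not NE.
(Up, Right, Out): Agent 2 can switch to Left (0 → 8). Not NE.
(Down, Left, In): Agent 1 can switch to Up (5 → 9). Not NE.
(Down, Left, Out): Agent 1 can switch to Up (0 → 9). Not NE.
(Down, Right, In): Agent 1 gets 2, best alternative 0; Agent 2 gets 6, best alternative 5; Agent 3 gets 8, best alternative 5. No profitable deviation — NE.
(Down, Right, Out): Agent 1 can switch to Up (0 → 3). Not NE.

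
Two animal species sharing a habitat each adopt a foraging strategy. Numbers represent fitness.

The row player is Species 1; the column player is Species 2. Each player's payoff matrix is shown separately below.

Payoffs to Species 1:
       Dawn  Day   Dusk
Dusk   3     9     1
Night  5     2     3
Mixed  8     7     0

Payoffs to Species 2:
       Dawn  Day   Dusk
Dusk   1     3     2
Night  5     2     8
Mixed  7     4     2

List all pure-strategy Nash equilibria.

For each player, find the best response to each opponent profile; mutual best responses are the pure NE.
Species 1 against Dawn: payoffs 3, 5, 8 → best response Mixed.
Species 1 against Day: payoffs 9, 2, 7 → best response Dusk.
Species 1 against Dusk: payoffs 1, 3, 0 → best response Night.
Species 2 against Dusk: payoffs 1, 3, 2 → best response Day.
Species 2 against Night: payoffs 5, 2, 8 → best response Dusk.
Species 2 against Mixed: payoffs 7, 4, 2 → best response Dawn.
Mutual best responses: (Dusk, Day); (Night, Dusk); (Mixed, Dawn).

The pure Nash equilibria are (Dusk, Day); (Night, Dusk); (Mixed, Dawn).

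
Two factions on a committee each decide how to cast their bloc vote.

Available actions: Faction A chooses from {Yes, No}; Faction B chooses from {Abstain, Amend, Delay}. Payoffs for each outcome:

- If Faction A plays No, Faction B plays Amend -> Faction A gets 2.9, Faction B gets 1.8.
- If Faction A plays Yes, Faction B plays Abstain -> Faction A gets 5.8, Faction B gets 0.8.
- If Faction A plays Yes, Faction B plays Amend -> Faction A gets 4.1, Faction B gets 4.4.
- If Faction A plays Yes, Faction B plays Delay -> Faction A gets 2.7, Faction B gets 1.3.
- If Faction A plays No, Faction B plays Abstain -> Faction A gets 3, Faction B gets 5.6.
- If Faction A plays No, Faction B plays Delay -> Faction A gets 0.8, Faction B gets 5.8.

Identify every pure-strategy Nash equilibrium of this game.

The unique pure-strategy Nash equilibrium is (Yes, Amend).

Faction A against Abstain: payoffs 5.8, 3 → best response Yes.
Faction A against Amend: payoffs 4.1, 2.9 → best response Yes.
Faction A against Delay: payoffs 2.7, 0.8 → best response Yes.
Faction B against Yes: payoffs 0.8, 4.4, 1.3 → best response Amend.
Faction B against No: payoffs 5.6, 1.8, 5.8 → best response Delay.
Mutual best responses: (Yes, Amend).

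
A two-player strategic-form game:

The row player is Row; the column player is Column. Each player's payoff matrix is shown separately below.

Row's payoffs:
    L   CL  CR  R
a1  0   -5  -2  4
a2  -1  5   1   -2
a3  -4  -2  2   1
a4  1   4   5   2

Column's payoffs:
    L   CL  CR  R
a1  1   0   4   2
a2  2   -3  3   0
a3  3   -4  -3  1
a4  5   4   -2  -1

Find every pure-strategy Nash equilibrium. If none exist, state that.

Pure NE: (a4, L)

Row against L: payoffs 0, -1, -4, 1 → best response a4.
Row against CL: payoffs -5, 5, -2, 4 → best response a2.
Row against CR: payoffs -2, 1, 2, 5 → best response a4.
Row against R: payoffs 4, -2, 1, 2 → best response a1.
Column against a1: payoffs 1, 0, 4, 2 → best response CR.
Column against a2: payoffs 2, -3, 3, 0 → best response CR.
Column against a3: payoffs 3, -4, -3, 1 → best response L.
Column against a4: payoffs 5, 4, -2, -1 → best response L.
Mutual best responses: (a4, L).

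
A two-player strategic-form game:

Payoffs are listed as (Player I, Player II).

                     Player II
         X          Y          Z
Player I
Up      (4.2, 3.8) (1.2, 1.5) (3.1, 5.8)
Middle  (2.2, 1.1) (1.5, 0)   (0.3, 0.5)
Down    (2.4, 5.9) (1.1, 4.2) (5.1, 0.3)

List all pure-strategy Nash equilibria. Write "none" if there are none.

There is no pure-strategy Nash equilibrium.

Player I against X: payoffs 4.2, 2.2, 2.4 → best response Up.
Player I against Y: payoffs 1.2, 1.5, 1.1 → best response Middle.
Player I against Z: payoffs 3.1, 0.3, 5.1 → best response Down.
Player II against Up: payoffs 3.8, 1.5, 5.8 → best response Z.
Player II against Middle: payoffs 1.1, 0, 0.5 → best response X.
Player II against Down: payoffs 5.9, 4.2, 0.3 → best response X.
No profile is a mutual best response for all players.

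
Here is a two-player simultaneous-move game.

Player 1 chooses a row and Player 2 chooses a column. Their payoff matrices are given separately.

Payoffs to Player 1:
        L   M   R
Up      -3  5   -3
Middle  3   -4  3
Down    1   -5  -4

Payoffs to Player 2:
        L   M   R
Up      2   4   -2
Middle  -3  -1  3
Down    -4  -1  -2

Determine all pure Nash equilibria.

(Up, M); (Middle, R)

Mark each player's best response to every combination of opponents' strategies; a profile where every player is best-responding is a pure Nash equilibrium.
Player 1 against L: payoffs -3, 3, 1 → best response Middle.
Player 1 against M: payoffs 5, -4, -5 → best response Up.
Player 1 against R: payoffs -3, 3, -4 → best response Middle.
Player 2 against Up: payoffs 2, 4, -2 → best response M.
Player 2 against Middle: payoffs -3, -1, 3 → best response R.
Player 2 against Down: payoffs -4, -1, -2 → best response M.
Mutual best responses: (Up, M); (Middle, R).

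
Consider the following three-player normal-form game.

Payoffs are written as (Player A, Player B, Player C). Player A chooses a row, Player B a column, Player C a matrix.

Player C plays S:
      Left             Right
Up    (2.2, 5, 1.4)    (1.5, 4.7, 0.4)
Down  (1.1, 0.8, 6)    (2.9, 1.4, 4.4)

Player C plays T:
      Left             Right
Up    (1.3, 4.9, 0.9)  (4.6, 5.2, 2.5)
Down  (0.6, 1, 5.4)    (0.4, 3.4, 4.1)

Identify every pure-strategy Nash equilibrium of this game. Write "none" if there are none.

Pure-strategy Nash equilibria: (Up, Left, S) and (Up, Right, T) and (Down, Right, S)

(Up, Left, S): Player A gets 2.2, best alternative 1.1; Player B gets 5, best alternative 4.7; Player C gets 1.4, best alternative 0.9. No profitable deviation — NE.
(Up, Left, T): Player B can switch to Right (4.9 → 5.2). Not NE.
(Up, Right, S): Player A can switch to Down (1.5 → 2.9). Not NE.
(Up, Right, T): Player A gets 4.6, best alternative 0.4; Player B gets 5.2, best alternative 4.9; Player C gets 2.5, best alternative 0.4. No profitable deviation — NE.
(Down, Left, S): Player A can switch to Up (1.1 → 2.2). Not NE.
(Down, Left, T): Player A can switch to Up (0.6 → 1.3). Not NE.
(Down, Right, S): Player A gets 2.9, best alternative 1.5; Player B gets 1.4, best alternative 0.8; Player C gets 4.4, best alternative 4.1. No profitable deviation — NE.
(Down, Right, T): Player A can switch to Up (0.4 → 4.6). Not NE.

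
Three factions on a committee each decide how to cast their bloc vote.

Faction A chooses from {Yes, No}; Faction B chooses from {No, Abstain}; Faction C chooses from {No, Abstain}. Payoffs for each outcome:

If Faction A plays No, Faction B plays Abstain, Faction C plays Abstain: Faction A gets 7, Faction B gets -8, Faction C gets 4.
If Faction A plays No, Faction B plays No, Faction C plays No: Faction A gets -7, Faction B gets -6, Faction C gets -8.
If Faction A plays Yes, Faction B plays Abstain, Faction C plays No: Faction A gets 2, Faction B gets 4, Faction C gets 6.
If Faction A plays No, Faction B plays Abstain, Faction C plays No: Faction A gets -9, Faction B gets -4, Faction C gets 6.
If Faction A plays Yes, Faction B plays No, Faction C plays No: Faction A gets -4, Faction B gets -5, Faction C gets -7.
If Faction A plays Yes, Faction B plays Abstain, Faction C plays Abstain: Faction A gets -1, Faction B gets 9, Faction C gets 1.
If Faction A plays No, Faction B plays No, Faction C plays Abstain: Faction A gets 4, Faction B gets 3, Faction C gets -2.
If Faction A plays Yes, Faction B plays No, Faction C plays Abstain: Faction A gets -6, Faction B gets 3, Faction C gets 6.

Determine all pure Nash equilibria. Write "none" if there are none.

(Yes, Abstain, No), (No, No, Abstain)

For each player, find the best response to each opponent profile; mutual best responses are the pure NE.
Faction A against (No, No): payoffs -4, -7 → best response Yes.
Faction A against (No, Abstain): payoffs -6, 4 → best response No.
Faction A against (Abstain, No): payoffs 2, -9 → best response Yes.
Faction A against (Abstain, Abstain): payoffs -1, 7 → best response No.
Faction B against (Yes, No): payoffs -5, 4 → best response Abstain.
Faction B against (Yes, Abstain): payoffs 3, 9 → best response Abstain.
Faction B against (No, No): payoffs -6, -4 → best response Abstain.
Faction B against (No, Abstain): payoffs 3, -8 → best response No.
Faction C against (Yes, No): payoffs -7, 6 → best response Abstain.
Faction C against (Yes, Abstain): payoffs 6, 1 → best response No.
Faction C against (No, No): payoffs -8, -2 → best response Abstain.
Faction C against (No, Abstain): payoffs 6, 4 → best response No.
Mutual best responses: (Yes, Abstain, No); (No, No, Abstain).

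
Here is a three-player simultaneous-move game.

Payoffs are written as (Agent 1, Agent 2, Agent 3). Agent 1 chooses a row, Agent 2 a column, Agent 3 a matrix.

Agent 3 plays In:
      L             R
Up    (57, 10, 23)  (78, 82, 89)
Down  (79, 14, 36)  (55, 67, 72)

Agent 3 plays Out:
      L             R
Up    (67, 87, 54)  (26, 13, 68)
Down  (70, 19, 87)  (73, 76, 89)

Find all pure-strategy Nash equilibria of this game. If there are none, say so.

Agent 1 against (L, In): payoffs 57, 79 → best response Down.
Agent 1 against (L, Out): payoffs 67, 70 → best response Down.
Agent 1 against (R, In): payoffs 78, 55 → best response Up.
Agent 1 against (R, Out): payoffs 26, 73 → best response Down.
Agent 2 against (Up, In): payoffs 10, 82 → best response R.
Agent 2 against (Up, Out): payoffs 87, 13 → best response L.
Agent 2 against (Down, In): payoffs 14, 67 → best response R.
Agent 2 against (Down, Out): payoffs 19, 76 → best response R.
Agent 3 against (Up, L): payoffs 23, 54 → best response Out.
Agent 3 against (Up, R): payoffs 89, 68 → best response In.
Agent 3 against (Down, L): payoffs 36, 87 → best response Out.
Agent 3 against (Down, R): payoffs 72, 89 → best response Out.
Mutual best responses: (Up, R, In); (Down, R, Out).

The pure Nash equilibria are (Up, R, In) and (Down, R, Out).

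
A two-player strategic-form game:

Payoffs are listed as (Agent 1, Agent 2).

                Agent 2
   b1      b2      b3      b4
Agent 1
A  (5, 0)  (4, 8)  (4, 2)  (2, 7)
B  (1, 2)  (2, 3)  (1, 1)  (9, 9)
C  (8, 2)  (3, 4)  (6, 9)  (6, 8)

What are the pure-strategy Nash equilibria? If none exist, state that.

Check each profile: it is a Nash equilibrium iff no player can strictly gain by switching unilaterally.
(A, b1): Agent 1 can switch to C (5 → 8). Not NE.
(A, b2): Agent 1 gets 4, best alternative 3; Agent 2 gets 8, best alternative 7. No profitable deviation — NE.
(A, b3): Agent 1 can switch to C (4 → 6). Not NE.
(A, b4): Agent 1 can switch to B (2 → 9). Not NE.
(B, b1): Agent 1 can switch to A (1 → 5). Not NE.
(B, b2): Agent 1 can switch to A (2 → 4). Not NE.
(B, b3): Agent 1 can switch to A (1 → 4). Not NE.
(B, b4): Agent 1 gets 9, best alternative 6; Agent 2 gets 9, best alternative 3. No profitable deviation — NE.
(C, b1): Agent 2 can switch to b2 (2 → 4). Not NE.
(C, b2): Agent 1 can switch to A (3 → 4). Not NE.
(C, b3): Agent 1 gets 6, best alternative 4; Agent 2 gets 9, best alternative 8. No profitable deviation — NE.
(C, b4): Agent 1 can switch to B (6 → 9). Not NE.

(A, b2); (B, b4); (C, b3)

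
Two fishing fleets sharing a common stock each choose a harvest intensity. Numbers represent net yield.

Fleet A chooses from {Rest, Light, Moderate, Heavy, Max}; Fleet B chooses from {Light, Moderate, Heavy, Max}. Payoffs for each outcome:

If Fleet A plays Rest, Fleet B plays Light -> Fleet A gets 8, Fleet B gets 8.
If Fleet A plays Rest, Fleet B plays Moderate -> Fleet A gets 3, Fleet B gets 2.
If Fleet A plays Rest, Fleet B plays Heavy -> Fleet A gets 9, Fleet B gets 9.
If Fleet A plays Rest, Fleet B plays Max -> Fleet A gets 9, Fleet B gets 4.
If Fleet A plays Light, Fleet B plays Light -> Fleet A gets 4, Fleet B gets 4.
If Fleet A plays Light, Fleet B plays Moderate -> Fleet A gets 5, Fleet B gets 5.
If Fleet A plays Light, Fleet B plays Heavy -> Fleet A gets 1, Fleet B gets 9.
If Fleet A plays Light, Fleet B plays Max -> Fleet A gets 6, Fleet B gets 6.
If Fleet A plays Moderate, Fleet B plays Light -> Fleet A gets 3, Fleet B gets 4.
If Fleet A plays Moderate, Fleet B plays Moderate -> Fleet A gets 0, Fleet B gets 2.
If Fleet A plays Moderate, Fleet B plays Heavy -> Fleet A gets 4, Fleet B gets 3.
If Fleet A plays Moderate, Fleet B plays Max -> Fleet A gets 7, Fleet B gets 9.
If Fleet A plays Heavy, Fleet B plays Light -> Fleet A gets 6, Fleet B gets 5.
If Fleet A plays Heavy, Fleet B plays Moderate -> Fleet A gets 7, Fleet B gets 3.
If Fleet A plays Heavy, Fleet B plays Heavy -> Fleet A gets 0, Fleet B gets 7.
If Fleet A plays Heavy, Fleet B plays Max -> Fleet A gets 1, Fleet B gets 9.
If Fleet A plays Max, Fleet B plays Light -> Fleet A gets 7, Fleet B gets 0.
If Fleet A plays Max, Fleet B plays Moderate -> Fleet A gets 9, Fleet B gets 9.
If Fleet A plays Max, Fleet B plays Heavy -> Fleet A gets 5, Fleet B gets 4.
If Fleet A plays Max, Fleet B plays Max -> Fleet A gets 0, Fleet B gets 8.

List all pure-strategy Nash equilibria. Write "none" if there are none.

Fleet A against Light: payoffs 8, 4, 3, 6, 7 → best response Rest.
Fleet A against Moderate: payoffs 3, 5, 0, 7, 9 → best response Max.
Fleet A against Heavy: payoffs 9, 1, 4, 0, 5 → best response Rest.
Fleet A against Max: payoffs 9, 6, 7, 1, 0 → best response Rest.
Fleet B against Rest: payoffs 8, 2, 9, 4 → best response Heavy.
Fleet B against Light: payoffs 4, 5, 9, 6 → best response Heavy.
Fleet B against Moderate: payoffs 4, 2, 3, 9 → best response Max.
Fleet B against Heavy: payoffs 5, 3, 7, 9 → best response Max.
Fleet B against Max: payoffs 0, 9, 4, 8 → best response Moderate.
Mutual best responses: (Rest, Heavy); (Max, Moderate).

(Rest, Heavy) and (Max, Moderate)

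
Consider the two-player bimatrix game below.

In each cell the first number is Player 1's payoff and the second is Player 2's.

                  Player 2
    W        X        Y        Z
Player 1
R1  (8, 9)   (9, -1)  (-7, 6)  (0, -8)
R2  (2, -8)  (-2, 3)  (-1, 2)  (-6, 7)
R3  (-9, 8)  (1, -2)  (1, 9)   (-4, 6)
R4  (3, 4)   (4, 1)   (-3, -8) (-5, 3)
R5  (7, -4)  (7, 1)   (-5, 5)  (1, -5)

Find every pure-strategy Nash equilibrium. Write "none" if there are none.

(R1, W): Player 1 gets 8, best alternative 7; Player 2 gets 9, best alternative 6. No profitable deviation — NE.
(R1, X): Player 2 can switch to W (-1 → 9). Not NE.
(R1, Y): Player 1 can switch to R2 (-7 → -1). Not NE.
(R1, Z): Player 1 can switch to R5 (0 → 1). Not NE.
(R2, W): Player 1 can switch to R1 (2 → 8). Not NE.
(R2, X): Player 1 can switch to R1 (-2 → 9). Not NE.
(R2, Y): Player 1 can switch to R3 (-1 → 1). Not NE.
(R2, Z): Player 1 can switch to R1 (-6 → 0). Not NE.
(R3, W): Player 1 can switch to R1 (-9 → 8). Not NE.
(R3, X): Player 1 can switch to R1 (1 → 9). Not NE.
(R3, Y): Player 1 gets 1, best alternative -1; Player 2 gets 9, best alternative 8. No profitable deviation — NE.
(R3, Z): Player 1 can switch to R1 (-4 → 0). Not NE.
(R4, W): Player 1 can switch to R1 (3 → 8). Not NE.
(R4, X): Player 1 can switch to R1 (4 → 9). Not NE.
(The remaining 6 profiles each have a profitable deviation by the same check.)

(R1, W), (R3, Y)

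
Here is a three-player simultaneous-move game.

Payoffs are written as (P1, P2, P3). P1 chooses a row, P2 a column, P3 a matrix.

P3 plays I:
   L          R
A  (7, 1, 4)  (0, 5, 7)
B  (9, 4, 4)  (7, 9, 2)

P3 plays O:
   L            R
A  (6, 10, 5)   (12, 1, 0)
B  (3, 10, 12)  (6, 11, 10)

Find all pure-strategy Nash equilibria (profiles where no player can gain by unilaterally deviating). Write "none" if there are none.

(A, L, I): P1 can switch to B (7 → 9). Not NE.
(A, L, O): P1 gets 6, best alternative 3; P2 gets 10, best alternative 1; P3 gets 5, best alternative 4. No profitable deviation — NE.
(A, R, I): P1 can switch to B (0 → 7). Not NE.
(A, R, O): P2 can switch to L (1 → 10). Not NE.
(B, L, I): P2 can switch to R (4 → 9). Not NE.
(B, L, O): P1 can switch to A (3 → 6). Not NE.
(B, R, I): P3 can switch to O (2 → 10). Not NE.
(The remaining 1 profile has a profitable deviation by the same check.)

Pure NE: (A, L, O)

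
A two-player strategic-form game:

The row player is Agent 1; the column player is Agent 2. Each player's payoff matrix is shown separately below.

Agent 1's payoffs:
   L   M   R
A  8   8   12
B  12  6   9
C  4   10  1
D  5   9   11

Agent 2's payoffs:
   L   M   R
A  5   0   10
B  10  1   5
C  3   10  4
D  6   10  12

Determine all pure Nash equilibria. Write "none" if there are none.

Pure-strategy Nash equilibria: (A, R) and (B, L) and (C, M)

Mark each player's best response to every combination of opponents' strategies; a profile where every player is best-responding is a pure Nash equilibrium.
Agent 1 against L: payoffs 8, 12, 4, 5 → best response B.
Agent 1 against M: payoffs 8, 6, 10, 9 → best response C.
Agent 1 against R: payoffs 12, 9, 1, 11 → best response A.
Agent 2 against A: payoffs 5, 0, 10 → best response R.
Agent 2 against B: payoffs 10, 1, 5 → best response L.
Agent 2 against C: payoffs 3, 10, 4 → best response M.
Agent 2 against D: payoffs 6, 10, 12 → best response R.
Mutual best responses: (A, R); (B, L); (C, M).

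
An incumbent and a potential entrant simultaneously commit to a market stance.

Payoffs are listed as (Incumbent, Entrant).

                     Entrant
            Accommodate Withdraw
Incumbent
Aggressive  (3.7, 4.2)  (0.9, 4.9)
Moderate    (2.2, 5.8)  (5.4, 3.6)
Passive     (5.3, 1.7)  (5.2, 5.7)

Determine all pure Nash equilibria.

(Aggressive, Accommodate): Incumbent can switch to Passive (3.7 → 5.3). Not NE.
(Aggressive, Withdraw): Incumbent can switch to Moderate (0.9 → 5.4). Not NE.
(Moderate, Accommodate): Incumbent can switch to Aggressive (2.2 → 3.7). Not NE.
(Moderate, Withdraw): Entrant can switch to Accommodate (3.6 → 5.8). Not NE.
(Passive, Accommodate): Entrant can switch to Withdraw (1.7 → 5.7). Not NE.
(Passive, Withdraw): Incumbent can switch to Moderate (5.2 → 5.4). Not NE.

This game has no pure Nash equilibrium.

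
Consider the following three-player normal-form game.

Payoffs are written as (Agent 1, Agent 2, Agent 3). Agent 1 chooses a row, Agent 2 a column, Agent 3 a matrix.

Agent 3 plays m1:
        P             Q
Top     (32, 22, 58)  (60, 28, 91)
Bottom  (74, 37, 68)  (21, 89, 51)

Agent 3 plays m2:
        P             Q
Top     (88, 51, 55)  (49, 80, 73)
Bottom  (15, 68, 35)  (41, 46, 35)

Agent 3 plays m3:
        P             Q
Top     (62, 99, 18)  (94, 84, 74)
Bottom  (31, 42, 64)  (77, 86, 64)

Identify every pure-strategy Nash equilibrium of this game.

The unique pure-strategy Nash equilibrium is (Top, Q, m1).

Agent 1 against (P, m1): payoffs 32, 74 → best response Bottom.
Agent 1 against (P, m2): payoffs 88, 15 → best response Top.
Agent 1 against (P, m3): payoffs 62, 31 → best response Top.
Agent 1 against (Q, m1): payoffs 60, 21 → best response Top.
Agent 1 against (Q, m2): payoffs 49, 41 → best response Top.
Agent 1 against (Q, m3): payoffs 94, 77 → best response Top.
Agent 2 against (Top, m1): payoffs 22, 28 → best response Q.
Agent 2 against (Top, m2): payoffs 51, 80 → best response Q.
Agent 2 against (Top, m3): payoffs 99, 84 → best response P.
Agent 2 against (Bottom, m1): payoffs 37, 89 → best response Q.
Agent 2 against (Bottom, m2): payoffs 68, 46 → best response P.
Agent 2 against (Bottom, m3): payoffs 42, 86 → best response Q.
Agent 3 against (Top, P): payoffs 58, 55, 18 → best response m1.
Agent 3 against (Top, Q): payoffs 91, 73, 74 → best response m1.
Agent 3 against (Bottom, P): payoffs 68, 35, 64 → best response m1.
Agent 3 against (Bottom, Q): payoffs 51, 35, 64 → best response m3.
Mutual best responses: (Top, Q, m1).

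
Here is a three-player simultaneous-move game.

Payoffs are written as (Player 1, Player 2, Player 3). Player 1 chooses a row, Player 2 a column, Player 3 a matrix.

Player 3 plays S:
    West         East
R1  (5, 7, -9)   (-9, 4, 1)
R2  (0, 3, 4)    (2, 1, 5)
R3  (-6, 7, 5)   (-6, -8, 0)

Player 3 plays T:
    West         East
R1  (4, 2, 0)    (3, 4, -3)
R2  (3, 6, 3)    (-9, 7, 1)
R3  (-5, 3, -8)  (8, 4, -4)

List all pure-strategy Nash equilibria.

(R1, West, S): Player 3 can switch to T (-9 → 0). Not NE.
(R1, West, T): Player 2 can switch to East (2 → 4). Not NE.
(R1, East, S): Player 1 can switch to R2 (-9 → 2). Not NE.
(R1, East, T): Player 1 can switch to R3 (3 → 8). Not NE.
(R2, West, S): Player 1 can switch to R1 (0 → 5). Not NE.
(R2, West, T): Player 1 can switch to R1 (3 → 4). Not NE.
(R2, East, S): Player 2 can switch to West (1 → 3). Not NE.
(R2, East, T): Player 1 can switch to R1 (-9 → 3). Not NE.
(R3, West, S): Player 1 can switch to R1 (-6 → 5). Not NE.
(R3, West, T): Player 1 can switch to R1 (-5 → 4). Not NE.
(The remaining 2 profiles each have a profitable deviation by the same check.)

This game has no pure Nash equilibrium.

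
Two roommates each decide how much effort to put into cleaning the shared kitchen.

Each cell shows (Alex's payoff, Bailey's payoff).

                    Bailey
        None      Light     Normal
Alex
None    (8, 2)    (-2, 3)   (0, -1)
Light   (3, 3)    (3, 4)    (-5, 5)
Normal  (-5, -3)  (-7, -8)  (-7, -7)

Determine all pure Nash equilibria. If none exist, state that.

Check each profile: it is a Nash equilibrium iff no player can strictly gain by switching unilaterally.
(None, None): Bailey can switch to Light (2 → 3). Not NE.
(None, Light): Alex can switch to Light (-2 → 3). Not NE.
(None, Normal): Bailey can switch to None (-1 → 2). Not NE.
(Light, None): Alex can switch to None (3 → 8). Not NE.
(Light, Light): Bailey can switch to Normal (4 → 5). Not NE.
(Light, Normal): Alex can switch to None (-5 → 0). Not NE.
(Normal, None): Alex can switch to None (-5 → 8). Not NE.
(Normal, Light): Alex can switch to None (-7 → -2). Not NE.
(Normal, Normal): Alex can switch to None (-7 → 0). Not NE.

There is no pure-strategy Nash equilibrium.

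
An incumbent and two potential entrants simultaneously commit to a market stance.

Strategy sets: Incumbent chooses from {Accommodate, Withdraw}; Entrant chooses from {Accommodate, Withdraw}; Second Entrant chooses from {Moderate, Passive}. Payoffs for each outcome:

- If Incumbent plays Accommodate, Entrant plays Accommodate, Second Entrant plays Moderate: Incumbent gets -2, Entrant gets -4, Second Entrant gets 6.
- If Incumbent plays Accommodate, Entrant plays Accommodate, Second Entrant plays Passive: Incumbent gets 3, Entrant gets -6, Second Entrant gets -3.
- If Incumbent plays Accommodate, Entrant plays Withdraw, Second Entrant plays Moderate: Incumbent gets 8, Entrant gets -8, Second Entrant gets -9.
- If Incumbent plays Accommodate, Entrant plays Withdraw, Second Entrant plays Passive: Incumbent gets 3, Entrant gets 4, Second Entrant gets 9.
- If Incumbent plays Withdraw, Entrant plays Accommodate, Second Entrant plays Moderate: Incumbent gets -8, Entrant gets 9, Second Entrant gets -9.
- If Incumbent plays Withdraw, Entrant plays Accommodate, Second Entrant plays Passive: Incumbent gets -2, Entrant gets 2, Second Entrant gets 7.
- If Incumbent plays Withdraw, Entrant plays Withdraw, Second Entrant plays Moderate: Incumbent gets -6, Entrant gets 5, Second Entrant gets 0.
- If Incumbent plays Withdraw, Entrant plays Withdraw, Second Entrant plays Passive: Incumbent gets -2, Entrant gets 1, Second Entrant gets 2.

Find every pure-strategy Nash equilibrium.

Pure-strategy Nash equilibria: (Accommodate, Accommodate, Moderate), (Accommodate, Withdraw, Passive)

For each strategy profile, look for a profitable unilateral deviation.
(Accommodate, Accommodate, Moderate): Incumbent gets -2, best alternative -8; Entrant gets -4, best alternative -8; Second Entrant gets 6, best alternative -3. No profitable deviation — NE.
(Accommodate, Accommodate, Passive): Entrant can switch to Withdraw (-6 → 4). Not NE.
(Accommodate, Withdraw, Moderate): Entrant can switch to Accommodate (-8 → -4). Not NE.
(Accommodate, Withdraw, Passive): Incumbent gets 3, best alternative -2; Entrant gets 4, best alternative -6; Second Entrant gets 9, best alternative -9. No profitable deviation — NE.
(Withdraw, Accommodate, Moderate): Incumbent can switch to Accommodate (-8 → -2). Not NE.
(Withdraw, Accommodate, Passive): Incumbent can switch to Accommodate (-2 → 3). Not NE.
(Withdraw, Withdraw, Moderate): Incumbent can switch to Accommodate (-6 → 8). Not NE.
(Withdraw, Withdraw, Passive): Incumbent can switch to Accommodate (-2 → 3). Not NE.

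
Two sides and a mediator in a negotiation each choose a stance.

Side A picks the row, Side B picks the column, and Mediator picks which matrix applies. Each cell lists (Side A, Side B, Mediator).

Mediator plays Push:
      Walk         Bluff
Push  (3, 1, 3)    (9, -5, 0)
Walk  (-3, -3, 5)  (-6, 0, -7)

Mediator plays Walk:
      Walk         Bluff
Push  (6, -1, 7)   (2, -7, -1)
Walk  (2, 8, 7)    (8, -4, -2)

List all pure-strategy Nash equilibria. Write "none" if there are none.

(Push, Walk, Walk)

Check each profile: it is a Nash equilibrium iff no player can strictly gain by switching unilaterally.
(Push, Walk, Push): Mediator can switch to Walk (3 → 7). Not NE.
(Push, Walk, Walk): Side A gets 6, best alternative 2; Side B gets -1, best alternative -7; Mediator gets 7, best alternative 3. No profitable deviation — NE.
(Push, Bluff, Push): Side B can switch to Walk (-5 → 1). Not NE.
(Push, Bluff, Walk): Side A can switch to Walk (2 → 8). Not NE.
(Walk, Walk, Push): Side A can switch to Push (-3 → 3). Not NE.
(Walk, Walk, Walk): Side A can switch to Push (2 → 6). Not NE.
(Walk, Bluff, Push): Side A can switch to Push (-6 → 9). Not NE.
(Walk, Bluff, Walk): Side B can switch to Walk (-4 → 8). Not NE.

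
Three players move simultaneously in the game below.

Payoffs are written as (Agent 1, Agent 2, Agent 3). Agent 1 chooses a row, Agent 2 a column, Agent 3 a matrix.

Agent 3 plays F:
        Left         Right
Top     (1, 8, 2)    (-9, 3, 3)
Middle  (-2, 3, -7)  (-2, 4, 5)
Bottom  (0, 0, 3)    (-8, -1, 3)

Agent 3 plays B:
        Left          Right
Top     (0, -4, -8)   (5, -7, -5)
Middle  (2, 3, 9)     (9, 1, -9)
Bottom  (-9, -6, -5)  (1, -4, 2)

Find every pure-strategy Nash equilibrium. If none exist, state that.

Check each profile: it is a Nash equilibrium iff no player can strictly gain by switching unilaterally.
(Top, Left, F): Agent 1 gets 1, best alternative 0; Agent 2 gets 8, best alternative 3; Agent 3 gets 2, best alternative -8. No profitable deviation — NE.
(Top, Left, B): Agent 1 can switch to Middle (0 → 2). Not NE.
(Top, Right, F): Agent 1 can switch to Middle (-9 → -2). Not NE.
(Top, Right, B): Agent 1 can switch to Middle (5 → 9). Not NE.
(Middle, Left, F): Agent 1 can switch to Top (-2 → 1). Not NE.
(Middle, Left, B): Agent 1 gets 2, best alternative 0; Agent 2 gets 3, best alternative 1; Agent 3 gets 9, best alternative -7. No profitable deviation — NE.
(Middle, Right, F): Agent 1 gets -2, best alternative -8; Agent 2 gets 4, best alternative 3; Agent 3 gets 5, best alternative -9. No profitable deviation — NE.
(Middle, Right, B): Agent 2 can switch to Left (1 → 3). Not NE.
(Bottom, Left, F): Agent 1 can switch to Top (0 → 1). Not NE.
(The remaining 3 profiles each have a profitable deviation by the same check.)

(Top, Left, F), (Middle, Left, B), (Middle, Right, F)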